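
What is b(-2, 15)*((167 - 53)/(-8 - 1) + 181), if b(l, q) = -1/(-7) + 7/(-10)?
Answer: -1313/14 ≈ -93.786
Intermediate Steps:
b(l, q) = -39/70 (b(l, q) = -1*(-⅐) + 7*(-⅒) = ⅐ - 7/10 = -39/70)
b(-2, 15)*((167 - 53)/(-8 - 1) + 181) = -39*((167 - 53)/(-8 - 1) + 181)/70 = -39*(114/(-9) + 181)/70 = -39*(114*(-⅑) + 181)/70 = -39*(-38/3 + 181)/70 = -39/70*505/3 = -1313/14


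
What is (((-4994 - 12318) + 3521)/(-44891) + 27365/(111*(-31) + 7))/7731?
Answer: -1181083921/1191777670314 ≈ -0.00099103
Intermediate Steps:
(((-4994 - 12318) + 3521)/(-44891) + 27365/(111*(-31) + 7))/7731 = ((-17312 + 3521)*(-1/44891) + 27365/(-3441 + 7))*(1/7731) = (-13791*(-1/44891) + 27365/(-3434))*(1/7731) = (13791/44891 + 27365*(-1/3434))*(1/7731) = (13791/44891 - 27365/3434)*(1/7731) = -1181083921/154155694*1/7731 = -1181083921/1191777670314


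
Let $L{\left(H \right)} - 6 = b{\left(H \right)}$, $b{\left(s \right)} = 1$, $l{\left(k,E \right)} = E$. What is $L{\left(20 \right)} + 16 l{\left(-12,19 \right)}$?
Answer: $311$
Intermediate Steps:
$L{\left(H \right)} = 7$ ($L{\left(H \right)} = 6 + 1 = 7$)
$L{\left(20 \right)} + 16 l{\left(-12,19 \right)} = 7 + 16 \cdot 19 = 7 + 304 = 311$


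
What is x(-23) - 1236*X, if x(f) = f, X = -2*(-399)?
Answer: -986351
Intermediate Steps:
X = 798
x(-23) - 1236*X = -23 - 1236*798 = -23 - 986328 = -986351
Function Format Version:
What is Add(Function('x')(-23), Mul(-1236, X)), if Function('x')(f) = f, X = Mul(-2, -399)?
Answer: -986351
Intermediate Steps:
X = 798
Add(Function('x')(-23), Mul(-1236, X)) = Add(-23, Mul(-1236, 798)) = Add(-23, -986328) = -986351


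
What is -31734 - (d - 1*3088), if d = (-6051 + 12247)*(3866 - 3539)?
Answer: -2054738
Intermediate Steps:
d = 2026092 (d = 6196*327 = 2026092)
-31734 - (d - 1*3088) = -31734 - (2026092 - 1*3088) = -31734 - (2026092 - 3088) = -31734 - 1*2023004 = -31734 - 2023004 = -2054738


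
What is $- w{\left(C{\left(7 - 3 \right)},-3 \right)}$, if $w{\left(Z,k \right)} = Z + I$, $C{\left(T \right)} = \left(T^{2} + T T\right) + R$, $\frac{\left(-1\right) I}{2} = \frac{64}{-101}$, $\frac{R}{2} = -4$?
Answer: $- \frac{2552}{101} \approx -25.267$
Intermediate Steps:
$R = -8$ ($R = 2 \left(-4\right) = -8$)
$I = \frac{128}{101}$ ($I = - 2 \frac{64}{-101} = - 2 \cdot 64 \left(- \frac{1}{101}\right) = \left(-2\right) \left(- \frac{64}{101}\right) = \frac{128}{101} \approx 1.2673$)
$C{\left(T \right)} = -8 + 2 T^{2}$ ($C{\left(T \right)} = \left(T^{2} + T T\right) - 8 = \left(T^{2} + T^{2}\right) - 8 = 2 T^{2} - 8 = -8 + 2 T^{2}$)
$w{\left(Z,k \right)} = \frac{128}{101} + Z$ ($w{\left(Z,k \right)} = Z + \frac{128}{101} = \frac{128}{101} + Z$)
$- w{\left(C{\left(7 - 3 \right)},-3 \right)} = - (\frac{128}{101} - \left(8 - 2 \left(7 - 3\right)^{2}\right)) = - (\frac{128}{101} - \left(8 - 2 \cdot 4^{2}\right)) = - (\frac{128}{101} + \left(-8 + 2 \cdot 16\right)) = - (\frac{128}{101} + \left(-8 + 32\right)) = - (\frac{128}{101} + 24) = \left(-1\right) \frac{2552}{101} = - \frac{2552}{101}$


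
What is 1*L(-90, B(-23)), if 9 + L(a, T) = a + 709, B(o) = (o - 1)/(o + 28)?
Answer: 610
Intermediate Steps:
B(o) = (-1 + o)/(28 + o)
L(a, T) = 700 + a (L(a, T) = -9 + (a + 709) = -9 + (709 + a) = 700 + a)
1*L(-90, B(-23)) = 1*(700 - 90) = 1*610 = 610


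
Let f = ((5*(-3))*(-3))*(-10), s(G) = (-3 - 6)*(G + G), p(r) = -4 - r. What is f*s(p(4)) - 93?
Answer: -64893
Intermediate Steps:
s(G) = -18*G
f = -450 (f = -15*(-3)*(-10) = 45*(-10) = -450)
f*s(p(4)) - 93 = -(-8100)*(-4 - 1*4) - 93 = -(-8100)*(-4 - 4) - 93 = -(-8100)*(-8) - 93 = -450*144 - 93 = -64800 - 93 = -64893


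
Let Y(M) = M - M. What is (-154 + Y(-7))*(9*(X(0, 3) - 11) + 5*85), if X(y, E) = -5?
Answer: -43274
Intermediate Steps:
Y(M) = 0
(-154 + Y(-7))*(9*(X(0, 3) - 11) + 5*85) = (-154 + 0)*(9*(-5 - 11) + 5*85) = -154*(9*(-16) + 425) = -154*(-144 + 425) = -154*281 = -43274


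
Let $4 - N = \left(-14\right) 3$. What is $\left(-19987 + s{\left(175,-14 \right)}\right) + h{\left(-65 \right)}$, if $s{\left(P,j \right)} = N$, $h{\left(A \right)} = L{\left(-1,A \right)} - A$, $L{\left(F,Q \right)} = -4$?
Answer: $-19880$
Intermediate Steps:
$h{\left(A \right)} = -4 - A$
$N = 46$ ($N = 4 - \left(-14\right) 3 = 4 - -42 = 4 + 42 = 46$)
$s{\left(P,j \right)} = 46$
$\left(-19987 + s{\left(175,-14 \right)}\right) + h{\left(-65 \right)} = \left(-19987 + 46\right) - -61 = -19941 + \left(-4 + 65\right) = -19941 + 61 = -19880$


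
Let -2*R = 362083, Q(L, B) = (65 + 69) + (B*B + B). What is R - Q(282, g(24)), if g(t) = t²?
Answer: -1027055/2 ≈ -5.1353e+5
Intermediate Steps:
Q(L, B) = 134 + B + B² (Q(L, B) = 134 + (B² + B) = 134 + (B + B²) = 134 + B + B²)
R = -362083/2 (R = -½*362083 = -362083/2 ≈ -1.8104e+5)
R - Q(282, g(24)) = -362083/2 - (134 + 24² + (24²)²) = -362083/2 - (134 + 576 + 576²) = -362083/2 - (134 + 576 + 331776) = -362083/2 - 1*332486 = -362083/2 - 332486 = -1027055/2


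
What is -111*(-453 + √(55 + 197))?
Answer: 50283 - 666*√7 ≈ 48521.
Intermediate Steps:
-111*(-453 + √(55 + 197)) = -111*(-453 + √252) = -111*(-453 + 6*√7) = 50283 - 666*√7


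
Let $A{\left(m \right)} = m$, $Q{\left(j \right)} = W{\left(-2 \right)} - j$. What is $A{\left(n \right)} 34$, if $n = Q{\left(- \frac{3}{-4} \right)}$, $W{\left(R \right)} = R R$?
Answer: $\frac{221}{2} \approx 110.5$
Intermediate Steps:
$W{\left(R \right)} = R^{2}$
$Q{\left(j \right)} = 4 - j$ ($Q{\left(j \right)} = \left(-2\right)^{2} - j = 4 - j$)
$n = \frac{13}{4}$ ($n = 4 - - \frac{3}{-4} = 4 - \left(-3\right) \left(- \frac{1}{4}\right) = 4 - \frac{3}{4} = \frac{13}{4} \approx 3.25$)
$A{\left(n \right)} 34 = \frac{13}{4} \cdot 34 = \frac{221}{2}$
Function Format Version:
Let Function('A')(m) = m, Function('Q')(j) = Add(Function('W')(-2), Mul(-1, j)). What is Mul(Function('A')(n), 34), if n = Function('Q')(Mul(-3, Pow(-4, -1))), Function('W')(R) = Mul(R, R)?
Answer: Rational(221, 2) ≈ 110.50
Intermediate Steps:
Function('W')(R) = Pow(R, 2)
Function('Q')(j) = Add(4, Mul(-1, j)) (Function('Q')(j) = Add(Pow(-2, 2), Mul(-1, j)) = Add(4, Mul(-1, j)))
n = Rational(13, 4) (n = Add(4, Mul(-1, Mul(-3, Pow(-4, -1)))) = Add(4, Mul(-1, Mul(-3, Rational(-1, 4)))) = Add(4, Mul(-1, Rational(3, 4))) = Add(4, Rational(-3, 4)) = Rational(13, 4) ≈ 3.2500)
Mul(Function('A')(n), 34) = Mul(Rational(13, 4), 34) = Rational(221, 2)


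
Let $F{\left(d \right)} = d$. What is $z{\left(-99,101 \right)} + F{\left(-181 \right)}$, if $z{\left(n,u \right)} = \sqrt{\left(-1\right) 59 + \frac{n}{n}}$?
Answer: $-181 + i \sqrt{58} \approx -181.0 + 7.6158 i$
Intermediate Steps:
$z{\left(n,u \right)} = i \sqrt{58}$ ($z{\left(n,u \right)} = \sqrt{-59 + 1} = \sqrt{-58} = i \sqrt{58}$)
$z{\left(-99,101 \right)} + F{\left(-181 \right)} = i \sqrt{58} - 181 = -181 + i \sqrt{58}$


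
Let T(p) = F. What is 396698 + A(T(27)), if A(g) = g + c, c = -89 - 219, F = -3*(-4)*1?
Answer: 396402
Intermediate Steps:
F = 12 (F = 12*1 = 12)
T(p) = 12
c = -308
A(g) = -308 + g (A(g) = g - 308 = -308 + g)
396698 + A(T(27)) = 396698 + (-308 + 12) = 396698 - 296 = 396402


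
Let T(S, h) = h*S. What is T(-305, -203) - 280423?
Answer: -218508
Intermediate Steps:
T(S, h) = S*h
T(-305, -203) - 280423 = -305*(-203) - 280423 = 61915 - 280423 = -218508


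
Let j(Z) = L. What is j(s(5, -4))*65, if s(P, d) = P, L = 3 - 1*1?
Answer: 130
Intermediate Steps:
L = 2 (L = 3 - 1 = 2)
j(Z) = 2
j(s(5, -4))*65 = 2*65 = 130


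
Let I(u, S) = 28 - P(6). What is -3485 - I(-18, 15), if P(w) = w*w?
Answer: -3477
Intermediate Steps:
P(w) = w²
I(u, S) = -8 (I(u, S) = 28 - 1*6² = 28 - 1*36 = 28 - 36 = -8)
-3485 - I(-18, 15) = -3485 - 1*(-8) = -3485 + 8 = -3477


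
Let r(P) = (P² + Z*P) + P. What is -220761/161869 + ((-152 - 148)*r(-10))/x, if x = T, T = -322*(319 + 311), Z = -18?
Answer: -175956597/182426363 ≈ -0.96453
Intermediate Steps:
T = -202860 (T = -322*630 = -202860)
x = -202860
r(P) = P² - 17*P (r(P) = (P² - 18*P) + P = P² - 17*P)
-220761/161869 + ((-152 - 148)*r(-10))/x = -220761/161869 + ((-152 - 148)*(-10*(-17 - 10)))/(-202860) = -220761*1/161869 - (-3000)*(-27)*(-1/202860) = -220761/161869 - 300*270*(-1/202860) = -220761/161869 - 81000*(-1/202860) = -220761/161869 + 450/1127 = -175956597/182426363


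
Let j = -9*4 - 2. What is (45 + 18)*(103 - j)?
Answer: 8883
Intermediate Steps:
j = -38 (j = -36 - 2 = -38)
(45 + 18)*(103 - j) = (45 + 18)*(103 - 1*(-38)) = 63*(103 + 38) = 63*141 = 8883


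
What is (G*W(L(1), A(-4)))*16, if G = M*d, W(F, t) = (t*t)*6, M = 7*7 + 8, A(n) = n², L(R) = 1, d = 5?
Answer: 7004160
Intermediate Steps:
M = 57 (M = 49 + 8 = 57)
W(F, t) = 6*t² (W(F, t) = t²*6 = 6*t²)
G = 285 (G = 57*5 = 285)
(G*W(L(1), A(-4)))*16 = (285*(6*((-4)²)²))*16 = (285*(6*16²))*16 = (285*(6*256))*16 = (285*1536)*16 = 437760*16 = 7004160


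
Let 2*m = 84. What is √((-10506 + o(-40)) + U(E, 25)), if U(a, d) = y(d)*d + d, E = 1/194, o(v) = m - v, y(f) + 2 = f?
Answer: 4*I*√614 ≈ 99.116*I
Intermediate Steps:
m = 42 (m = (½)*84 = 42)
y(f) = -2 + f
o(v) = 42 - v
E = 1/194 ≈ 0.0051546
U(a, d) = d + d*(-2 + d) (U(a, d) = (-2 + d)*d + d = d*(-2 + d) + d = d + d*(-2 + d))
√((-10506 + o(-40)) + U(E, 25)) = √((-10506 + (42 - 1*(-40))) + 25*(-1 + 25)) = √((-10506 + (42 + 40)) + 25*24) = √((-10506 + 82) + 600) = √(-10424 + 600) = √(-9824) = 4*I*√614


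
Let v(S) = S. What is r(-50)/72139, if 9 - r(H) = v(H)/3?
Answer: 77/216417 ≈ 0.00035579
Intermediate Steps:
r(H) = 9 - H/3
r(-50)/72139 = (9 - 1/3*(-50))/72139 = (9 + 50/3)*(1/72139) = (77/3)*(1/72139) = 77/216417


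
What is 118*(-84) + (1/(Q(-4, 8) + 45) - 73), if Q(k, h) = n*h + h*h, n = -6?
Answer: -609084/61 ≈ -9985.0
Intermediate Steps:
Q(k, h) = h**2 - 6*h (Q(k, h) = -6*h + h*h = -6*h + h**2 = h**2 - 6*h)
118*(-84) + (1/(Q(-4, 8) + 45) - 73) = 118*(-84) + (1/(8*(-6 + 8) + 45) - 73) = -9912 + (1/(8*2 + 45) - 73) = -9912 + (1/(16 + 45) - 73) = -9912 + (1/61 - 73) = -9912 - 4452/61 = -609084/61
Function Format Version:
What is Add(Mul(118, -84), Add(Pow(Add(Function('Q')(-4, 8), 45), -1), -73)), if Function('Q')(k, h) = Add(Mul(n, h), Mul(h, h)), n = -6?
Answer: Rational(-609084, 61) ≈ -9985.0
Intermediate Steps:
Function('Q')(k, h) = Add(Pow(h, 2), Mul(-6, h)) (Function('Q')(k, h) = Add(Mul(-6, h), Mul(h, h)) = Add(Mul(-6, h), Pow(h, 2)) = Add(Pow(h, 2), Mul(-6, h)))
Add(Mul(118, -84), Add(Pow(Add(Function('Q')(-4, 8), 45), -1), -73)) = Add(Mul(118, -84), Add(Pow(Add(Mul(8, Add(-6, 8)), 45), -1), -73)) = Add(-9912, Add(Pow(Add(Mul(8, 2), 45), -1), -73)) = Add(-9912, Add(Pow(Add(16, 45), -1), -73)) = Add(-9912, Add(Pow(61, -1), -73)) = Add(-9912, Add(Rational(1, 61), -73)) = Add(-9912, Rational(-4452, 61)) = Rational(-609084, 61)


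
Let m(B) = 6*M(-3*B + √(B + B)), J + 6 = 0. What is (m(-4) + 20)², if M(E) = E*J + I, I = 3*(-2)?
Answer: 190336 + 64512*I*√2 ≈ 1.9034e+5 + 91234.0*I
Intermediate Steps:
I = -6
J = -6 (J = -6 + 0 = -6)
M(E) = -6 - 6*E (M(E) = E*(-6) - 6 = -6*E - 6 = -6 - 6*E)
m(B) = -36 + 108*B - 36*√2*√B (m(B) = 6*(-6 - 6*(-3*B + √(B + B))) = 6*(-6 - 6*(-3*B + √(2*B))) = 6*(-6 - 6*(-3*B + √2*√B)) = 6*(-6 + (18*B - 6*√2*√B)) = 6*(-6 + 18*B - 6*√2*√B) = -36 + 108*B - 36*√2*√B)
(m(-4) + 20)² = ((-36 + 108*(-4) - 36*√2*√(-4)) + 20)² = ((-36 - 432 - 36*√2*2*I) + 20)² = ((-36 - 432 - 72*I*√2) + 20)² = ((-468 - 72*I*√2) + 20)² = (-448 - 72*I*√2)²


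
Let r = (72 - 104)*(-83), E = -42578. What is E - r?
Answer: -45234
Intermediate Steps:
r = 2656 (r = -32*(-83) = 2656)
E - r = -42578 - 1*2656 = -42578 - 2656 = -45234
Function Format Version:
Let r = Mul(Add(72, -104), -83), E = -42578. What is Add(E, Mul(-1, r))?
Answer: -45234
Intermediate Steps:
r = 2656 (r = Mul(-32, -83) = 2656)
Add(E, Mul(-1, r)) = Add(-42578, Mul(-1, 2656)) = Add(-42578, -2656) = -45234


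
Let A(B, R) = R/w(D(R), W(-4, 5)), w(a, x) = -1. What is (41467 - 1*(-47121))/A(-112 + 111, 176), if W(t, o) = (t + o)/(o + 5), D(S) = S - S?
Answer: -22147/44 ≈ -503.34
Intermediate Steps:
D(S) = 0
W(t, o) = (o + t)/(5 + o)
A(B, R) = -R (A(B, R) = R/(-1) = R*(-1) = -R)
(41467 - 1*(-47121))/A(-112 + 111, 176) = (41467 - 1*(-47121))/((-1*176)) = (41467 + 47121)/(-176) = 88588*(-1/176) = -22147/44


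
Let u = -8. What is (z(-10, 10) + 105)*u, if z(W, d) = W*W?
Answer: -1640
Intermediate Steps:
z(W, d) = W²
(z(-10, 10) + 105)*u = ((-10)² + 105)*(-8) = (100 + 105)*(-8) = 205*(-8) = -1640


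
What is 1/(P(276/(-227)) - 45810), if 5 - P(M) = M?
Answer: -227/10397459 ≈ -2.1832e-5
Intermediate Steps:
P(M) = 5 - M
1/(P(276/(-227)) - 45810) = 1/((5 - 276/(-227)) - 45810) = 1/((5 - 276*(-1)/227) - 45810) = 1/((5 - 1*(-276/227)) - 45810) = 1/((5 + 276/227) - 45810) = 1/(1411/227 - 45810) = 1/(-10397459/227) = -227/10397459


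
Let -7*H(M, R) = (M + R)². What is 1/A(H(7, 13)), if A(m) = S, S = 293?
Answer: 1/293 ≈ 0.0034130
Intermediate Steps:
H(M, R) = -(M + R)²/7
A(m) = 293
1/A(H(7, 13)) = 1/293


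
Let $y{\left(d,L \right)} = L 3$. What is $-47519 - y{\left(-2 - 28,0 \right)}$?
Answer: $-47519$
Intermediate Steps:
$y{\left(d,L \right)} = 3 L$
$-47519 - y{\left(-2 - 28,0 \right)} = -47519 - 3 \cdot 0 = -47519 - 0 = -47519 + 0 = -47519$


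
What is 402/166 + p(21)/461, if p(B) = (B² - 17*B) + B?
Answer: 101376/38263 ≈ 2.6495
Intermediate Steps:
p(B) = B² - 16*B
402/166 + p(21)/461 = 402/166 + (21*(-16 + 21))/461 = 402*(1/166) + (21*5)*(1/461) = 201/83 + 105*(1/461) = 201/83 + 105/461 = 101376/38263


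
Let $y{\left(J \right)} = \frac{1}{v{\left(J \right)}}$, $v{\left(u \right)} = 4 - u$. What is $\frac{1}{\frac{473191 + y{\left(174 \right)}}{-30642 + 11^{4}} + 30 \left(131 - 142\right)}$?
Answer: $- \frac{2720170}{978098569} \approx -0.0027811$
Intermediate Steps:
$y{\left(J \right)} = \frac{1}{4 - J}$
$\frac{1}{\frac{473191 + y{\left(174 \right)}}{-30642 + 11^{4}} + 30 \left(131 - 142\right)} = \frac{1}{\frac{473191 - \frac{1}{-4 + 174}}{-30642 + 11^{4}} + 30 \left(131 - 142\right)} = \frac{1}{\frac{473191 - \frac{1}{170}}{-30642 + 14641} + 30 \left(-11\right)} = \frac{1}{\frac{473191 - \frac{1}{170}}{-16001} - 330} = \frac{1}{\left(473191 - \frac{1}{170}\right) \left(- \frac{1}{16001}\right) - 330} = \frac{1}{\frac{80442469}{170} \left(- \frac{1}{16001}\right) - 330} = \frac{1}{- \frac{80442469}{2720170} - 330} = \frac{1}{- \frac{978098569}{2720170}} = - \frac{2720170}{978098569}$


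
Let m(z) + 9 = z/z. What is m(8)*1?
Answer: -8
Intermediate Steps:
m(z) = -8 (m(z) = -9 + z/z = -9 + 1 = -8)
m(8)*1 = -8*1 = -8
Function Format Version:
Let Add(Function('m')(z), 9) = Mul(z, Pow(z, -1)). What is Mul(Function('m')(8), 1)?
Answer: -8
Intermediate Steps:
Function('m')(z) = -8 (Function('m')(z) = Add(-9, Mul(z, Pow(z, -1))) = Add(-9, 1) = -8)
Mul(Function('m')(8), 1) = Mul(-8, 1) = -8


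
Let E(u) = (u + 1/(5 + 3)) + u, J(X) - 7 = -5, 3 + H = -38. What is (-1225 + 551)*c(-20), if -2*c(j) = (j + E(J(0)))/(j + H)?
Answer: 42799/488 ≈ 87.703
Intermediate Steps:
H = -41 (H = -3 - 38 = -41)
J(X) = 2 (J(X) = 7 - 5 = 2)
E(u) = 1/8 + 2*u (E(u) = (u + 1/8) + u = (1/8 + u) + u = 1/8 + 2*u)
c(j) = -(33/8 + j)/(2*(-41 + j)) (c(j) = -(j + (1/8 + 2*2))/(2*(j - 41)) = -(j + (1/8 + 4))/(2*(-41 + j)) = -(j + 33/8)/(2*(-41 + j)) = -(33/8 + j)/(2*(-41 + j)))
(-1225 + 551)*c(-20) = (-1225 + 551)*((-33 - 8*(-20))/(16*(-41 - 20))) = -337*(-33 + 160)/(8*(-61)) = -337*(-1)*127/(8*61) = -674*(-127/976) = 42799/488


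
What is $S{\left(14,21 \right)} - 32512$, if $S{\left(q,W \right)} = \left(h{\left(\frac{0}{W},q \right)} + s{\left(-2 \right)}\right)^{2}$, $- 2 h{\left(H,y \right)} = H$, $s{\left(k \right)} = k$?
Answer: $-32508$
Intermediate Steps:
$h{\left(H,y \right)} = - \frac{H}{2}$
$S{\left(q,W \right)} = 4$ ($S{\left(q,W \right)} = \left(- \frac{0 \frac{1}{W}}{2} - 2\right)^{2} = \left(\left(- \frac{1}{2}\right) 0 - 2\right)^{2} = \left(0 - 2\right)^{2} = \left(-2\right)^{2} = 4$)
$S{\left(14,21 \right)} - 32512 = 4 - 32512 = -32508$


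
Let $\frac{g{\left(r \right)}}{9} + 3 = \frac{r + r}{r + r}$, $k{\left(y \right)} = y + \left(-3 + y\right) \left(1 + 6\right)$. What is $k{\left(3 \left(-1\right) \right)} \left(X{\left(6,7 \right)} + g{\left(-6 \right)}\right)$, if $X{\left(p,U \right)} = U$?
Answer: $495$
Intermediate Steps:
$k{\left(y \right)} = -21 + 8 y$ ($k{\left(y \right)} = y + \left(-3 + y\right) 7 = y + \left(-21 + 7 y\right) = -21 + 8 y$)
$g{\left(r \right)} = -18$ ($g{\left(r \right)} = -27 + 9 \frac{r + r}{r + r} = -27 + 9 \frac{2 r}{2 r} = -27 + 9 \cdot 2 r \frac{1}{2 r} = -27 + 9 \cdot 1 = -27 + 9 = -18$)
$k{\left(3 \left(-1\right) \right)} \left(X{\left(6,7 \right)} + g{\left(-6 \right)}\right) = \left(-21 + 8 \cdot 3 \left(-1\right)\right) \left(7 - 18\right) = \left(-21 + 8 \left(-3\right)\right) \left(-11\right) = \left(-21 - 24\right) \left(-11\right) = \left(-45\right) \left(-11\right) = 495$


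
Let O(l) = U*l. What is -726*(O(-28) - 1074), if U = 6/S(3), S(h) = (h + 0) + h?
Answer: 800052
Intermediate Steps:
S(h) = 2*h (S(h) = h + h = 2*h)
U = 1 (U = 6/((2*3)) = 6/6 = 6*(1/6) = 1)
O(l) = l (O(l) = 1*l = l)
-726*(O(-28) - 1074) = -726*(-28 - 1074) = -726*(-1102) = 800052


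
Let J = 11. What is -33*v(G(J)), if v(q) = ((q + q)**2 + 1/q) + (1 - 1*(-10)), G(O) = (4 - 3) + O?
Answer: -77495/4 ≈ -19374.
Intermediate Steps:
G(O) = 1 + O
v(q) = 11 + 1/q + 4*q**2 (v(q) = ((2*q)**2 + 1/q) + (1 + 10) = (4*q**2 + 1/q) + 11 = (1/q + 4*q**2) + 11 = 11 + 1/q + 4*q**2)
-33*v(G(J)) = -33*(11 + 1/(1 + 11) + 4*(1 + 11)**2) = -33*(11 + 1/12 + 4*12**2) = -33*(11 + 1/12 + 4*144) = -33*(11 + 1/12 + 576) = -33*7045/12 = -77495/4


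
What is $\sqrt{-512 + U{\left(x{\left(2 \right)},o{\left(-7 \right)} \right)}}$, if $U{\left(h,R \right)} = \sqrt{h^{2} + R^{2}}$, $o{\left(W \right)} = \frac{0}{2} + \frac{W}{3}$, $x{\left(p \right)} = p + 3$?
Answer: $\frac{\sqrt{-4608 + 3 \sqrt{274}}}{3} \approx 22.505 i$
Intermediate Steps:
$x{\left(p \right)} = 3 + p$
$o{\left(W \right)} = \frac{W}{3}$ ($o{\left(W \right)} = 0 \cdot \frac{1}{2} + W \frac{1}{3} = 0 + \frac{W}{3} = \frac{W}{3}$)
$U{\left(h,R \right)} = \sqrt{R^{2} + h^{2}}$
$\sqrt{-512 + U{\left(x{\left(2 \right)},o{\left(-7 \right)} \right)}} = \sqrt{-512 + \sqrt{\left(\frac{1}{3} \left(-7\right)\right)^{2} + \left(3 + 2\right)^{2}}} = \sqrt{-512 + \sqrt{\left(- \frac{7}{3}\right)^{2} + 5^{2}}} = \sqrt{-512 + \sqrt{\frac{49}{9} + 25}} = \sqrt{-512 + \sqrt{\frac{274}{9}}} = \sqrt{-512 + \frac{\sqrt{274}}{3}}$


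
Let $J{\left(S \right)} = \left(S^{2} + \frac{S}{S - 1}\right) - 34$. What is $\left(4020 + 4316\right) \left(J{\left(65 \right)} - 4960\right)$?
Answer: $- \frac{25607671}{4} \approx -6.4019 \cdot 10^{6}$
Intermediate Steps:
$J{\left(S \right)} = -34 + S^{2} + \frac{S}{-1 + S}$ ($J{\left(S \right)} = \left(S^{2} + \frac{S}{-1 + S}\right) - 34 = -34 + S^{2} + \frac{S}{-1 + S}$)
$\left(4020 + 4316\right) \left(J{\left(65 \right)} - 4960\right) = \left(4020 + 4316\right) \left(\frac{34 + 65^{3} - 65^{2} - 2145}{-1 + 65} - 4960\right) = 8336 \left(\frac{34 + 274625 - 4225 - 2145}{64} - 4960\right) = 8336 \left(\frac{1}{64} \cdot 268289 - 4960\right) = 8336 \left(\frac{268289}{64} - 4960\right) = 8336 \left(- \frac{49151}{64}\right) = - \frac{25607671}{4}$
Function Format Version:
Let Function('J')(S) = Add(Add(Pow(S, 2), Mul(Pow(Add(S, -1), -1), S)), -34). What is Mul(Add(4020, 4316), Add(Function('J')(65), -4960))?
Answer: Rational(-25607671, 4) ≈ -6.4019e+6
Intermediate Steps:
Function('J')(S) = Add(-34, Pow(S, 2), Mul(S, Pow(Add(-1, S), -1))) (Function('J')(S) = Add(Add(Pow(S, 2), Mul(Pow(Add(-1, S), -1), S)), -34) = Add(Add(Pow(S, 2), Mul(S, Pow(Add(-1, S), -1))), -34) = Add(-34, Pow(S, 2), Mul(S, Pow(Add(-1, S), -1))))
Mul(Add(4020, 4316), Add(Function('J')(65), -4960)) = Mul(Add(4020, 4316), Add(Mul(Pow(Add(-1, 65), -1), Add(34, Pow(65, 3), Mul(-1, Pow(65, 2)), Mul(-33, 65))), -4960)) = Mul(8336, Add(Mul(Pow(64, -1), Add(34, 274625, Mul(-1, 4225), -2145)), -4960)) = Mul(8336, Add(Mul(Rational(1, 64), Add(34, 274625, -4225, -2145)), -4960)) = Mul(8336, Add(Mul(Rational(1, 64), 268289), -4960)) = Mul(8336, Add(Rational(268289, 64), -4960)) = Mul(8336, Rational(-49151, 64)) = Rational(-25607671, 4)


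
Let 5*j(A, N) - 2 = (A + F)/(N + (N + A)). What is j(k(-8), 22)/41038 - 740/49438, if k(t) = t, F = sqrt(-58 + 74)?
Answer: -40168381/2685224970 ≈ -0.014959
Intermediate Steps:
F = 4 (F = sqrt(16) = 4)
j(A, N) = 2/5 + (4 + A)/(5*(A + 2*N)) (j(A, N) = 2/5 + ((A + 4)/(N + (N + A)))/5 = 2/5 + ((4 + A)/(N + (A + N)))/5 = 2/5 + ((4 + A)/(A + 2*N))/5 = 2/5 + (4 + A)/(5*(A + 2*N)))
j(k(-8), 22)/41038 - 740/49438 = ((4 + 3*(-8) + 4*22)/(5*(-8 + 2*22)))/41038 - 740/49438 = ((4 - 24 + 88)/(5*(-8 + 44)))*(1/41038) - 740*1/49438 = ((1/5)*68/36)*(1/41038) - 370/24719 = ((1/5)*(1/36)*68)*(1/41038) - 370/24719 = (17/45)*(1/41038) - 370/24719 = 1/108630 - 370/24719 = -40168381/2685224970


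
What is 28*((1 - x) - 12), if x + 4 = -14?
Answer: 196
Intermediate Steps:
x = -18 (x = -4 - 14 = -18)
28*((1 - x) - 12) = 28*((1 - 1*(-18)) - 12) = 28*((1 + 18) - 12) = 28*(19 - 12) = 28*7 = 196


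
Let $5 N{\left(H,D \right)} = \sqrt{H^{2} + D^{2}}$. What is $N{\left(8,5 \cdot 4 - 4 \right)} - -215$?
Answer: $215 + \frac{8 \sqrt{5}}{5} \approx 218.58$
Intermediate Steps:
$N{\left(H,D \right)} = \frac{\sqrt{D^{2} + H^{2}}}{5}$ ($N{\left(H,D \right)} = \frac{\sqrt{H^{2} + D^{2}}}{5} = \frac{\sqrt{D^{2} + H^{2}}}{5}$)
$N{\left(8,5 \cdot 4 - 4 \right)} - -215 = \frac{\sqrt{\left(5 \cdot 4 - 4\right)^{2} + 8^{2}}}{5} - -215 = \frac{\sqrt{\left(20 - 4\right)^{2} + 64}}{5} + 215 = \frac{\sqrt{16^{2} + 64}}{5} + 215 = \frac{\sqrt{256 + 64}}{5} + 215 = \frac{\sqrt{320}}{5} + 215 = \frac{8 \sqrt{5}}{5} + 215 = 215 + \frac{8 \sqrt{5}}{5}$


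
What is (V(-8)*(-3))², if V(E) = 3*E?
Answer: 5184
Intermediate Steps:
(V(-8)*(-3))² = ((3*(-8))*(-3))² = (-24*(-3))² = 72² = 5184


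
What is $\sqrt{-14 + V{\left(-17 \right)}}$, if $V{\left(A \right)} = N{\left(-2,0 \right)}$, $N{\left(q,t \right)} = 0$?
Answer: $i \sqrt{14} \approx 3.7417 i$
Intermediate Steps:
$V{\left(A \right)} = 0$
$\sqrt{-14 + V{\left(-17 \right)}} = \sqrt{-14 + 0} = \sqrt{-14} = i \sqrt{14}$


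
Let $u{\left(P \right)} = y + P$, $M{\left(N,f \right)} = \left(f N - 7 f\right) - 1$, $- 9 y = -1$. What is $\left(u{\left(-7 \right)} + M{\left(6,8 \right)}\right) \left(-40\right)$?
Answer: $\frac{5720}{9} \approx 635.56$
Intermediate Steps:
$y = \frac{1}{9}$ ($y = \left(- \frac{1}{9}\right) \left(-1\right) = \frac{1}{9} \approx 0.11111$)
$M{\left(N,f \right)} = -1 - 7 f + N f$ ($M{\left(N,f \right)} = \left(N f - 7 f\right) - 1 = \left(- 7 f + N f\right) - 1 = -1 - 7 f + N f$)
$u{\left(P \right)} = \frac{1}{9} + P$
$\left(u{\left(-7 \right)} + M{\left(6,8 \right)}\right) \left(-40\right) = \left(\left(\frac{1}{9} - 7\right) - 9\right) \left(-40\right) = \left(- \frac{62}{9} - 9\right) \left(-40\right) = \left(- \frac{143}{9}\right) \left(-40\right) = \frac{5720}{9}$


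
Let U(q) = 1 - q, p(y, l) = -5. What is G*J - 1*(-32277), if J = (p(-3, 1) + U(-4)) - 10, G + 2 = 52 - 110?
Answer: 32877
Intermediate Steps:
G = -60 (G = -2 + (52 - 110) = -2 - 58 = -60)
J = -10 (J = (-5 + (1 - 1*(-4))) - 10 = (-5 + (1 + 4)) - 10 = (-5 + 5) - 10 = 0 - 10 = -10)
G*J - 1*(-32277) = -60*(-10) - 1*(-32277) = 600 + 32277 = 32877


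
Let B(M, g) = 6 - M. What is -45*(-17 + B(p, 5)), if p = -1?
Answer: 450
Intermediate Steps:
-45*(-17 + B(p, 5)) = -45*(-17 + (6 - 1*(-1))) = -45*(-17 + (6 + 1)) = -45*(-17 + 7) = -45*(-10) = 450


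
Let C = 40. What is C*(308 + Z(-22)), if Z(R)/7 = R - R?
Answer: 12320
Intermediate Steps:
Z(R) = 0 (Z(R) = 7*(R - R) = 7*0 = 0)
C*(308 + Z(-22)) = 40*(308 + 0) = 40*308 = 12320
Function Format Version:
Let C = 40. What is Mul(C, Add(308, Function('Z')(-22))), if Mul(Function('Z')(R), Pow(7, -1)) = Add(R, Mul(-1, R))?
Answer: 12320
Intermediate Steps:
Function('Z')(R) = 0 (Function('Z')(R) = Mul(7, Add(R, Mul(-1, R))) = Mul(7, 0) = 0)
Mul(C, Add(308, Function('Z')(-22))) = Mul(40, Add(308, 0)) = Mul(40, 308) = 12320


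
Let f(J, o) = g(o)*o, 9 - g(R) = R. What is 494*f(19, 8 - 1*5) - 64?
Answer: 8828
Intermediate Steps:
g(R) = 9 - R
f(J, o) = o*(9 - o) (f(J, o) = (9 - o)*o = o*(9 - o))
494*f(19, 8 - 1*5) - 64 = 494*((8 - 1*5)*(9 - (8 - 1*5))) - 64 = 494*((8 - 5)*(9 - (8 - 5))) - 64 = 494*(3*(9 - 1*3)) - 64 = 494*(3*(9 - 3)) - 64 = 494*(3*6) - 64 = 494*18 - 64 = 8892 - 64 = 8828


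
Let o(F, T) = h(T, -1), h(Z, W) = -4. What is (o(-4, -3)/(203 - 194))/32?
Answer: -1/72 ≈ -0.013889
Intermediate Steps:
o(F, T) = -4
(o(-4, -3)/(203 - 194))/32 = -4/(203 - 194)/32 = -4/9*(1/32) = -4*⅑*(1/32) = -4/9*1/32 = -1/72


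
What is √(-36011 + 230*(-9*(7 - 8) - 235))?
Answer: I*√87991 ≈ 296.63*I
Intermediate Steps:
√(-36011 + 230*(-9*(7 - 8) - 235)) = √(-36011 + 230*(-9*(-1) - 235)) = √(-36011 + 230*(9 - 235)) = √(-36011 + 230*(-226)) = √(-36011 - 51980) = √(-87991) = I*√87991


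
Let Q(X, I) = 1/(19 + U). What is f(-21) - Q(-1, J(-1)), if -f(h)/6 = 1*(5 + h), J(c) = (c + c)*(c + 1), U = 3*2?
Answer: 2399/25 ≈ 95.960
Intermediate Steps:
U = 6
J(c) = 2*c*(1 + c) (J(c) = (2*c)*(1 + c) = 2*c*(1 + c))
Q(X, I) = 1/25 (Q(X, I) = 1/(19 + 6) = 1/25)
f(h) = -30 - 6*h (f(h) = -6*(5 + h) = -30 - 6*h)
f(-21) - Q(-1, J(-1)) = (-30 - 6*(-21)) - 1*1/25 = (-30 + 126) - 1/25 = 96 - 1/25 = 2399/25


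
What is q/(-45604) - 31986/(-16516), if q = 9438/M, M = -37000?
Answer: 518958355827/267963842000 ≈ 1.9367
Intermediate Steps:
q = -4719/18500 (q = 9438/(-37000) = 9438*(-1/37000) = -4719/18500 ≈ -0.25508)
q/(-45604) - 31986/(-16516) = -4719/18500/(-45604) - 31986/(-16516) = -4719/18500*(-1/45604) - 31986*(-1/16516) = 363/64898000 + 15993/8258 = 518958355827/267963842000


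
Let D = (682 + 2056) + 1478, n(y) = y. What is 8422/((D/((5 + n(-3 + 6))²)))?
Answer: 67376/527 ≈ 127.85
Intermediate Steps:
D = 4216 (D = 2738 + 1478 = 4216)
8422/((D/((5 + n(-3 + 6))²))) = 8422/((4216/((5 + (-3 + 6))²))) = 8422/((4216/((5 + 3)²))) = 8422/((4216/(8²))) = 8422/((4216/64)) = 8422/((4216*(1/64))) = 8422/(527/8) = 8422*(8/527) = 67376/527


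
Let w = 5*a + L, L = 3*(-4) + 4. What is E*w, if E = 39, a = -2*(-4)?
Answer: 1248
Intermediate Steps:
a = 8
L = -8 (L = -12 + 4 = -8)
w = 32 (w = 5*8 - 8 = 40 - 8 = 32)
E*w = 39*32 = 1248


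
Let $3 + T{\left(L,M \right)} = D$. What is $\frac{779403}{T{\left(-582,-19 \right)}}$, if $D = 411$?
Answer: $\frac{259801}{136} \approx 1910.3$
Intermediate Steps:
$T{\left(L,M \right)} = 408$ ($T{\left(L,M \right)} = -3 + 411 = 408$)
$\frac{779403}{T{\left(-582,-19 \right)}} = \frac{779403}{408} = 779403 \cdot \frac{1}{408} = \frac{259801}{136}$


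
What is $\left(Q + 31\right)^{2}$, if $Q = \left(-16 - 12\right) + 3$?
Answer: $36$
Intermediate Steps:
$Q = -25$ ($Q = \left(-16 - 12\right) + 3 = -28 + 3 = -25$)
$\left(Q + 31\right)^{2} = \left(-25 + 31\right)^{2} = 6^{2} = 36$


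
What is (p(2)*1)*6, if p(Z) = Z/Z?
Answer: 6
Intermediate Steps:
p(Z) = 1
(p(2)*1)*6 = (1*1)*6 = 1*6 = 6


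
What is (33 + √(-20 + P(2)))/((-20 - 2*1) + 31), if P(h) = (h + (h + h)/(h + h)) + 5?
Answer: 11/3 + 2*I*√3/9 ≈ 3.6667 + 0.3849*I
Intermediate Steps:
P(h) = 6 + h (P(h) = (h + (2*h)/((2*h))) + 5 = (h + (2*h)*(1/(2*h))) + 5 = (h + 1) + 5 = (1 + h) + 5 = 6 + h)
(33 + √(-20 + P(2)))/((-20 - 2*1) + 31) = (33 + √(-20 + (6 + 2)))/((-20 - 2*1) + 31) = (33 + √(-20 + 8))/((-20 - 2) + 31) = (33 + √(-12))/(-22 + 31) = (33 + 2*I*√3)/9 = 11/3 + 2*I*√3/9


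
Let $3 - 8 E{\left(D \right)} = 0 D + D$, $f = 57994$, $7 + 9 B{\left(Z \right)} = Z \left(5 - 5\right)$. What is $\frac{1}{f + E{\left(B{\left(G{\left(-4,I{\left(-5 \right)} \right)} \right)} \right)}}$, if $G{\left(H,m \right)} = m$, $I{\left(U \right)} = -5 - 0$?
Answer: $\frac{36}{2087801} \approx 1.7243 \cdot 10^{-5}$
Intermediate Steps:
$I{\left(U \right)} = -5$ ($I{\left(U \right)} = -5 + 0 = -5$)
$B{\left(Z \right)} = - \frac{7}{9}$ ($B{\left(Z \right)} = - \frac{7}{9} + \frac{Z \left(5 - 5\right)}{9} = - \frac{7}{9} + \frac{Z 0}{9} = - \frac{7}{9} + \frac{1}{9} \cdot 0 = - \frac{7}{9} + 0 = - \frac{7}{9}$)
$E{\left(D \right)} = \frac{3}{8} - \frac{D}{8}$ ($E{\left(D \right)} = \frac{3}{8} - \frac{0 D + D}{8} = \frac{3}{8} - \frac{0 + D}{8} = \frac{3}{8} - \frac{D}{8}$)
$\frac{1}{f + E{\left(B{\left(G{\left(-4,I{\left(-5 \right)} \right)} \right)} \right)}} = \frac{1}{57994 + \left(\frac{3}{8} - - \frac{7}{72}\right)} = \frac{1}{57994 + \left(\frac{3}{8} + \frac{7}{72}\right)} = \frac{1}{57994 + \frac{17}{36}} = \frac{1}{\frac{2087801}{36}} = \frac{36}{2087801}$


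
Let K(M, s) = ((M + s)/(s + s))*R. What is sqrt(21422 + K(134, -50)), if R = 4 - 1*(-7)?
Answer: sqrt(535319)/5 ≈ 146.33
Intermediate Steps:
R = 11 (R = 4 + 7 = 11)
K(M, s) = 11*(M + s)/(2*s) (K(M, s) = ((M + s)/(s + s))*11 = ((M + s)/((2*s)))*11 = ((M + s)*(1/(2*s)))*11 = ((M + s)/(2*s))*11 = 11*(M + s)/(2*s))
sqrt(21422 + K(134, -50)) = sqrt(21422 + (11/2)*(134 - 50)/(-50)) = sqrt(21422 + (11/2)*(-1/50)*84) = sqrt(21422 - 231/25) = sqrt(535319/25) = sqrt(535319)/5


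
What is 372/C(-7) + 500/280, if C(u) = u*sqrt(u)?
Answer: 25/14 + 372*I*sqrt(7)/49 ≈ 1.7857 + 20.086*I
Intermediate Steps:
C(u) = u**(3/2)
372/C(-7) + 500/280 = 372/((-7)**(3/2)) + 500/280 = 372/((-7*I*sqrt(7))) + 500*(1/280) = 372*(I*sqrt(7)/49) + 25/14 = 372*I*sqrt(7)/49 + 25/14 = 25/14 + 372*I*sqrt(7)/49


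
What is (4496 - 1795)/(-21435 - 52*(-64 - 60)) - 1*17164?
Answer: -257239569/14987 ≈ -17164.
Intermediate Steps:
(4496 - 1795)/(-21435 - 52*(-64 - 60)) - 1*17164 = 2701/(-21435 - 52*(-124)) - 17164 = 2701/(-21435 + 6448) - 17164 = 2701/(-14987) - 17164 = 2701*(-1/14987) - 17164 = -2701/14987 - 17164 = -257239569/14987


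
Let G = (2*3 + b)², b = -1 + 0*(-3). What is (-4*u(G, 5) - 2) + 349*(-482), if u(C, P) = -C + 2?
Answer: -168128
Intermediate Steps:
b = -1 (b = -1 + 0 = -1)
G = 25 (G = (2*3 - 1)² = (6 - 1)² = 5² = 25)
u(C, P) = 2 - C
(-4*u(G, 5) - 2) + 349*(-482) = (-4*(2 - 1*25) - 2) + 349*(-482) = (-4*(2 - 25) - 2) - 168218 = (-4*(-23) - 2) - 168218 = (92 - 2) - 168218 = 90 - 168218 = -168128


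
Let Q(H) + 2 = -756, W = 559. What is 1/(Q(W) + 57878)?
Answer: 1/57120 ≈ 1.7507e-5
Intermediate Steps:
Q(H) = -758 (Q(H) = -2 - 756 = -758)
1/(Q(W) + 57878) = 1/(-758 + 57878) = 1/57120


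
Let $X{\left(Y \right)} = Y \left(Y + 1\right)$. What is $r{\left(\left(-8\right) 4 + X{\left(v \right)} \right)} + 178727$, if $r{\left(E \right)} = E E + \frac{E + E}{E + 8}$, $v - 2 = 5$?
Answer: $\frac{358609}{2} \approx 1.793 \cdot 10^{5}$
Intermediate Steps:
$v = 7$ ($v = 2 + 5 = 7$)
$X{\left(Y \right)} = Y \left(1 + Y\right)$
$r{\left(E \right)} = E^{2} + \frac{2 E}{8 + E}$
$r{\left(\left(-8\right) 4 + X{\left(v \right)} \right)} + 178727 = \frac{\left(\left(-8\right) 4 + 7 \left(1 + 7\right)\right) \left(2 + \left(\left(-8\right) 4 + 7 \left(1 + 7\right)\right)^{2} + 8 \left(\left(-8\right) 4 + 7 \left(1 + 7\right)\right)\right)}{8 + \left(\left(-8\right) 4 + 7 \left(1 + 7\right)\right)} + 178727 = \frac{\left(-32 + 7 \cdot 8\right) \left(2 + \left(-32 + 7 \cdot 8\right)^{2} + 8 \left(-32 + 7 \cdot 8\right)\right)}{8 + \left(-32 + 7 \cdot 8\right)} + 178727 = \frac{\left(-32 + 56\right) \left(2 + \left(-32 + 56\right)^{2} + 8 \left(-32 + 56\right)\right)}{8 + \left(-32 + 56\right)} + 178727 = \frac{24 \left(2 + 24^{2} + 8 \cdot 24\right)}{8 + 24} + 178727 = \frac{24 \left(2 + 576 + 192\right)}{32} + 178727 = 24 \cdot \frac{1}{32} \cdot 770 + 178727 = \frac{1155}{2} + 178727 = \frac{358609}{2}$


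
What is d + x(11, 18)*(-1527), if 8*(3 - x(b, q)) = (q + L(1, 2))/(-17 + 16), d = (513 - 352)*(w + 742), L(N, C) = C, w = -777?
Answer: -28067/2 ≈ -14034.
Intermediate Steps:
d = -5635 (d = (513 - 352)*(-777 + 742) = 161*(-35) = -5635)
x(b, q) = 13/4 + q/8 (x(b, q) = 3 - (q + 2)/(8*(-17 + 16)) = 3 - (2 + q)/(8*(-1)) = 3 - (2 + q)*(-1)/8 = 3 - (-2 - q)/8 = 3 + (1/4 + q/8) = 13/4 + q/8)
d + x(11, 18)*(-1527) = -5635 + (13/4 + (1/8)*18)*(-1527) = -5635 + (13/4 + 9/4)*(-1527) = -5635 + (11/2)*(-1527) = -5635 - 16797/2 = -28067/2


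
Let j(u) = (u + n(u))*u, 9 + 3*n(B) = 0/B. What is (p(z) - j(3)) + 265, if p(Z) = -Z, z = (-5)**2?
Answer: 240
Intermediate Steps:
z = 25
n(B) = -3 (n(B) = -3 + (0/B)/3 = -3 + (1/3)*0 = -3 + 0 = -3)
j(u) = u*(-3 + u) (j(u) = (u - 3)*u = (-3 + u)*u = u*(-3 + u))
(p(z) - j(3)) + 265 = (-1*25 - 3*(-3 + 3)) + 265 = (-25 - 3*0) + 265 = (-25 - 1*0) + 265 = (-25 + 0) + 265 = -25 + 265 = 240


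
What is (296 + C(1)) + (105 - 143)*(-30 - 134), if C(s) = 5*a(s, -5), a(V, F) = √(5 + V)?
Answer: 6528 + 5*√6 ≈ 6540.3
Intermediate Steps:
C(s) = 5*√(5 + s)
(296 + C(1)) + (105 - 143)*(-30 - 134) = (296 + 5*√(5 + 1)) + (105 - 143)*(-30 - 134) = (296 + 5*√6) - 38*(-164) = (296 + 5*√6) + 6232 = 6528 + 5*√6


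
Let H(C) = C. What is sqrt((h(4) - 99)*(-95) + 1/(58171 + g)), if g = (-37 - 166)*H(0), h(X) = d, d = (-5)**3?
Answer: sqrt(72008652386651)/58171 ≈ 145.88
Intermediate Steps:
d = -125
h(X) = -125
g = 0 (g = (-37 - 166)*0 = -203*0 = 0)
sqrt((h(4) - 99)*(-95) + 1/(58171 + g)) = sqrt((-125 - 99)*(-95) + 1/(58171 + 0)) = sqrt(-224*(-95) + 1/58171) = sqrt(21280 + 1/58171) = sqrt(1237878881/58171) = sqrt(72008652386651)/58171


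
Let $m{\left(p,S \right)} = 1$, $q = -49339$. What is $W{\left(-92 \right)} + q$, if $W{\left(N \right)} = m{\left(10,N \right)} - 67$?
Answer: $-49405$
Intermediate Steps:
$W{\left(N \right)} = -66$ ($W{\left(N \right)} = 1 - 67 = -66$)
$W{\left(-92 \right)} + q = -66 - 49339 = -49405$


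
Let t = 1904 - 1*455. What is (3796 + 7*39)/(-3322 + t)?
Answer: -4069/1873 ≈ -2.1725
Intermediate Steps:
t = 1449 (t = 1904 - 455 = 1449)
(3796 + 7*39)/(-3322 + t) = (3796 + 7*39)/(-3322 + 1449) = (3796 + 273)/(-1873) = 4069*(-1/1873) = -4069/1873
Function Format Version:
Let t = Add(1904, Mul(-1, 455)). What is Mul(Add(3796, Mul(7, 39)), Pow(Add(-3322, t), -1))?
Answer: Rational(-4069, 1873) ≈ -2.1725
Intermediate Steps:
t = 1449 (t = Add(1904, -455) = 1449)
Mul(Add(3796, Mul(7, 39)), Pow(Add(-3322, t), -1)) = Mul(Add(3796, Mul(7, 39)), Pow(Add(-3322, 1449), -1)) = Mul(Add(3796, 273), Pow(-1873, -1)) = Mul(4069, Rational(-1, 1873)) = Rational(-4069, 1873)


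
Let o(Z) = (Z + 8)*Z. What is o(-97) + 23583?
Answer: 32216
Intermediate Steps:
o(Z) = Z*(8 + Z) (o(Z) = (8 + Z)*Z = Z*(8 + Z))
o(-97) + 23583 = -97*(8 - 97) + 23583 = -97*(-89) + 23583 = 8633 + 23583 = 32216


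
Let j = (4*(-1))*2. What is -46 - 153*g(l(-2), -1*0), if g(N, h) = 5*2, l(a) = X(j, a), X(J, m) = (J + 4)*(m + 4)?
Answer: -1576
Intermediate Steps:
j = -8 (j = -4*2 = -8)
X(J, m) = (4 + J)*(4 + m)
l(a) = -16 - 4*a (l(a) = 16 + 4*(-8) + 4*a - 8*a = 16 - 32 + 4*a - 8*a = -16 - 4*a)
g(N, h) = 10
-46 - 153*g(l(-2), -1*0) = -46 - 153*10 = -46 - 1530 = -1576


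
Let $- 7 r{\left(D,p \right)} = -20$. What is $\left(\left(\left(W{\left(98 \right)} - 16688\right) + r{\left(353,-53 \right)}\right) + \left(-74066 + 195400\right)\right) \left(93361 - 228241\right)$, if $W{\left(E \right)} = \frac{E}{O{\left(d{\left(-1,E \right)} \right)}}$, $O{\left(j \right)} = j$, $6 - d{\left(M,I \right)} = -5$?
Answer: $- \frac{1086950442240}{77} \approx -1.4116 \cdot 10^{10}$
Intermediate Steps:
$d{\left(M,I \right)} = 11$ ($d{\left(M,I \right)} = 6 - -5 = 6 + 5 = 11$)
$r{\left(D,p \right)} = \frac{20}{7}$ ($r{\left(D,p \right)} = \left(- \frac{1}{7}\right) \left(-20\right) = \frac{20}{7}$)
$W{\left(E \right)} = \frac{E}{11}$
$\left(\left(\left(W{\left(98 \right)} - 16688\right) + r{\left(353,-53 \right)}\right) + \left(-74066 + 195400\right)\right) \left(93361 - 228241\right) = \left(\left(\left(\frac{1}{11} \cdot 98 - 16688\right) + \frac{20}{7}\right) + \left(-74066 + 195400\right)\right) \left(93361 - 228241\right) = \left(\left(\left(\frac{98}{11} - 16688\right) + \frac{20}{7}\right) + 121334\right) \left(-134880\right) = \left(\left(- \frac{183470}{11} + \frac{20}{7}\right) + 121334\right) \left(-134880\right) = \left(- \frac{1284070}{77} + 121334\right) \left(-134880\right) = \frac{8058648}{77} \left(-134880\right) = - \frac{1086950442240}{77}$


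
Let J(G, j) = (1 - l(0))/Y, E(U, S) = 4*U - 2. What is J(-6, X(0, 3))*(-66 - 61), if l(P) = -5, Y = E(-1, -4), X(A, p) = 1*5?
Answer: 127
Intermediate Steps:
X(A, p) = 5
E(U, S) = -2 + 4*U
Y = -6 (Y = -2 + 4*(-1) = -2 - 4 = -6)
J(G, j) = -1 (J(G, j) = (1 - 1*(-5))/(-6) = (1 + 5)*(-⅙) = 6*(-⅙) = -1)
J(-6, X(0, 3))*(-66 - 61) = -(-66 - 61) = -1*(-127) = 127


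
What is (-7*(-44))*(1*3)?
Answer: 924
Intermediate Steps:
(-7*(-44))*(1*3) = 308*3 = 924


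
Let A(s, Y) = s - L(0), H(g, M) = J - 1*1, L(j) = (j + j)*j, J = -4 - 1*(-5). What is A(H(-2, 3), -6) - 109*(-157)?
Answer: 17113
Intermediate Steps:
J = 1 (J = -4 + 5 = 1)
L(j) = 2*j² (L(j) = (2*j)*j = 2*j²)
H(g, M) = 0 (H(g, M) = 1 - 1*1 = 1 - 1 = 0)
A(s, Y) = s (A(s, Y) = s - 2*0² = s - 2*0 = s - 1*0 = s + 0 = s)
A(H(-2, 3), -6) - 109*(-157) = 0 - 109*(-157) = 0 + 17113 = 17113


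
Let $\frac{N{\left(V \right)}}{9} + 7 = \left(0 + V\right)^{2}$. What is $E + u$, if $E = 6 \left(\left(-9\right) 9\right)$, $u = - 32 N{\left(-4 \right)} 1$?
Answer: $-3078$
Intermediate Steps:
$N{\left(V \right)} = -63 + 9 V^{2}$ ($N{\left(V \right)} = -63 + 9 \left(0 + V\right)^{2} = -63 + 9 V^{2}$)
$u = -2592$ ($u = - 32 \left(-63 + 9 \left(-4\right)^{2}\right) 1 = - 32 \left(-63 + 9 \cdot 16\right) 1 = - 32 \left(-63 + 144\right) 1 = \left(-32\right) 81 \cdot 1 = \left(-2592\right) 1 = -2592$)
$E = -486$ ($E = 6 \left(-81\right) = -486$)
$E + u = -486 - 2592 = -3078$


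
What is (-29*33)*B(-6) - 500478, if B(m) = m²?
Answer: -534930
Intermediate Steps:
(-29*33)*B(-6) - 500478 = -29*33*(-6)² - 500478 = -957*36 - 500478 = -34452 - 500478 = -534930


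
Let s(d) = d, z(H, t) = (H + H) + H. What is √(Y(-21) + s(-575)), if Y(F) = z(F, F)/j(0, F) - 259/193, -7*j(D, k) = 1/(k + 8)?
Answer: I*√235016679/193 ≈ 79.431*I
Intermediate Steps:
z(H, t) = 3*H (z(H, t) = 2*H + H = 3*H)
j(D, k) = -1/(7*(8 + k)) (j(D, k) = -1/(7*(k + 8)) = -1/(7*(8 + k)))
Y(F) = -259/193 + 3*F*(-56 - 7*F) (Y(F) = (3*F)/((-1/(56 + 7*F))) - 259/193 = (3*F)*(-56 - 7*F) - 259*1/193 = 3*F*(-56 - 7*F) - 259/193 = -259/193 + 3*F*(-56 - 7*F))
√(Y(-21) + s(-575)) = √((-259/193 - 21*(-21)*(8 - 21)) - 575) = √((-259/193 - 21*(-21)*(-13)) - 575) = √((-259/193 - 5733) - 575) = √(-1106728/193 - 575) = √(-1217703/193) = I*√235016679/193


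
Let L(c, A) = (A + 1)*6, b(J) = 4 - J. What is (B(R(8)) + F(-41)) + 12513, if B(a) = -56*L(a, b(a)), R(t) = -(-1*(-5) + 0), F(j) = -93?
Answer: 9060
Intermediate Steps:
R(t) = -5 (R(t) = -(5 + 0) = -1*5 = -5)
L(c, A) = 6 + 6*A (L(c, A) = (1 + A)*6 = 6 + 6*A)
B(a) = -1680 + 336*a (B(a) = -56*(6 + 6*(4 - a)) = -56*(6 + (24 - 6*a)) = -56*(30 - 6*a) = -1680 + 336*a)
(B(R(8)) + F(-41)) + 12513 = ((-1680 + 336*(-5)) - 93) + 12513 = ((-1680 - 1680) - 93) + 12513 = (-3360 - 93) + 12513 = -3453 + 12513 = 9060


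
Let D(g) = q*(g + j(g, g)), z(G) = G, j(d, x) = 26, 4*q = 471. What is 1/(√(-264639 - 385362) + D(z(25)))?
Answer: 32028/195802819 - 16*I*√650001/587408457 ≈ 0.00016357 - 2.196e-5*I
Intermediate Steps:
q = 471/4 (q = (¼)*471 = 471/4 ≈ 117.75)
D(g) = 6123/2 + 471*g/4 (D(g) = 471*(g + 26)/4 = 471*(26 + g)/4 = 6123/2 + 471*g/4)
1/(√(-264639 - 385362) + D(z(25))) = 1/(√(-264639 - 385362) + (6123/2 + (471/4)*25)) = 1/(√(-650001) + (6123/2 + 11775/4)) = 1/(I*√650001 + 24021/4) = 1/(24021/4 + I*√650001)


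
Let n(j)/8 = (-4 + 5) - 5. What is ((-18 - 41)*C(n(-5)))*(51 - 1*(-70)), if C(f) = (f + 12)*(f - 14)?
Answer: -6567880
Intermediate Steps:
n(j) = -32 (n(j) = 8*((-4 + 5) - 5) = 8*(1 - 5) = 8*(-4) = -32)
C(f) = (-14 + f)*(12 + f) (C(f) = (12 + f)*(-14 + f) = (-14 + f)*(12 + f))
((-18 - 41)*C(n(-5)))*(51 - 1*(-70)) = ((-18 - 41)*(-168 + (-32)² - 2*(-32)))*(51 - 1*(-70)) = (-59*(-168 + 1024 + 64))*(51 + 70) = -59*920*121 = -54280*121 = -6567880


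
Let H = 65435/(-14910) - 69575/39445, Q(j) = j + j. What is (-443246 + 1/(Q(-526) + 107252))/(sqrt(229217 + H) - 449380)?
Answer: 25757609502973148843/26114034691256799495 + 329509076393*sqrt(99872638887966)/3133684162950815939400 ≈ 0.98740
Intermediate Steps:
Q(j) = 2*j
H = -898993/146118 (H = 65435*(-1/14910) - 69575*1/39445 = -13087/2982 - 605/343 = -898993/146118 ≈ -6.1525)
(-443246 + 1/(Q(-526) + 107252))/(sqrt(229217 + H) - 449380) = (-443246 + 1/(2*(-526) + 107252))/(sqrt(229217 - 898993/146118) - 449380) = (-443246 + 1/(-1052 + 107252))/(sqrt(33491830613/146118) - 449380) = (-443246 + 1/106200)/(sqrt(99872638887966)/20874 - 449380) = (-443246 + 1/106200)/(-449380 + sqrt(99872638887966)/20874) = -47072725199/(106200*(-449380 + sqrt(99872638887966)/20874))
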